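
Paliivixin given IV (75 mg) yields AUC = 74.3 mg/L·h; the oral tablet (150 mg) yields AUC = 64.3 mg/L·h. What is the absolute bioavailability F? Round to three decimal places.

F = (AUC_ev / D_ev) / (AUC_iv / D_iv)
  = (64.3/150) / (74.3/75)
  = 0.428667 / 0.990667 = 0.4327

F = 0.433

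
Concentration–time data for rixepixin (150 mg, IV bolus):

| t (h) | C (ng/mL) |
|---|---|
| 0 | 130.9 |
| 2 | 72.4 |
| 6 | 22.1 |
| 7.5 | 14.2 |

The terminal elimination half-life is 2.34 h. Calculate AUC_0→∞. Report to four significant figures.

Trapezoidal AUC_0→7.5:
  [0→2]: (130.9+72.4)/2 × 2 = 203.3
  [2→6]: (72.4+22.1)/2 × 4 = 189.0
  [6→7.5]: (22.1+14.2)/2 × 1.5 = 27.225
  Sum = 419.525 ng/mL·h
k_e = ln2 / t½ = 0.693147 / 2.34 = 0.2962 h^-1
Extrapolated tail: C_last / k_e = 14.2 / 0.2962 = 47.941
AUC_0→∞ = 419.525 + 47.941 = 467.466 ng/mL·h

AUC = 467.5 ng/mL·h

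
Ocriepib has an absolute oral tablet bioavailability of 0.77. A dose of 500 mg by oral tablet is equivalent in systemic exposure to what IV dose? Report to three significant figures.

Systemic exposure from an extravascular dose = F × D_ev, so the equivalent IV dose is F × D_ev.
D_iv = F × D_ev = 0.77 × 500 = 385 mg

D_iv = 385 mg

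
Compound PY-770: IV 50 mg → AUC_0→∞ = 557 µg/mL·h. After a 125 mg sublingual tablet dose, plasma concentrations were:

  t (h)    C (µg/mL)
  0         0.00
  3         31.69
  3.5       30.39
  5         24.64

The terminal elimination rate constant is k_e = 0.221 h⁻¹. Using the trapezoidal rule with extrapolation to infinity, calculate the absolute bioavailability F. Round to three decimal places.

Trapezoidal AUC_0→5 (sublingual tablet):
  [0→3]: (0.00+31.69)/2 × 3 = 47.535
  [3→3.5]: (31.69+30.39)/2 × 0.5 = 15.52
  [3.5→5]: (30.39+24.64)/2 × 1.5 = 41.2725
  Sum = 104.3275 µg/mL·h
Tail: C_last/k_e = 24.64/0.221 = 111.493
AUC_0→∞ (sublingual tablet) = 104.3275 + 111.493 = 215.8205 µg/mL·h
F = (AUC_ev/D_ev)/(AUC_iv/D_iv) = (215.8205/125)/(557/50) = 1.726564/11.14 = 0.1550

F = 0.155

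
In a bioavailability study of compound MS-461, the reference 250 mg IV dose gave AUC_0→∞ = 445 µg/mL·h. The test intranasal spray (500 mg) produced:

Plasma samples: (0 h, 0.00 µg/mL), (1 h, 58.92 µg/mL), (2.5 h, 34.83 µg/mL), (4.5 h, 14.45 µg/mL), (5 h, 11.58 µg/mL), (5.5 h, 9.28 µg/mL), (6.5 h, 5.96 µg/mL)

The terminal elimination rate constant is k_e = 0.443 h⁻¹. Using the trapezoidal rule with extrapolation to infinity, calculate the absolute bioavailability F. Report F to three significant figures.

Trapezoidal AUC_0→6.5 (intranasal spray):
  [0→1]: (0.00+58.92)/2 × 1 = 29.46
  [1→2.5]: (58.92+34.83)/2 × 1.5 = 70.3125
  [2.5→4.5]: (34.83+14.45)/2 × 2 = 49.28
  [4.5→5]: (14.45+11.58)/2 × 0.5 = 6.5075
  [5→5.5]: (11.58+9.28)/2 × 0.5 = 5.215
  [5.5→6.5]: (9.28+5.96)/2 × 1 = 7.62
  Sum = 168.395 µg/mL·h
Tail: C_last/k_e = 5.96/0.443 = 13.454
AUC_0→∞ (intranasal spray) = 168.395 + 13.454 = 181.849 µg/mL·h
F = (AUC_ev/D_ev)/(AUC_iv/D_iv) = (181.849/500)/(445/250) = 0.363698/1.78 = 0.2043

F = 0.204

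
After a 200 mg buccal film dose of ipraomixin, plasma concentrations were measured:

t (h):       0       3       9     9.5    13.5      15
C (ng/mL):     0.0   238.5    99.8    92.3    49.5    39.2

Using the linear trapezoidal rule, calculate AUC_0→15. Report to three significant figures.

Trapezoidal AUC_0→15:
  [0→3]: (0.0+238.5)/2 × 3 = 357.75
  [3→9]: (238.5+99.8)/2 × 6 = 1014.9
  [9→9.5]: (99.8+92.3)/2 × 0.5 = 48.025
  [9.5→13.5]: (92.3+49.5)/2 × 4 = 283.6
  [13.5→15]: (49.5+39.2)/2 × 1.5 = 66.525
  Sum = 1770.8 ng/mL·h

AUC = 1770 ng/mL·h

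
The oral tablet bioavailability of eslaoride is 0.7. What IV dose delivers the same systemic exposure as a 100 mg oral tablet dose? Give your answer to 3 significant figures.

Systemic exposure from an extravascular dose = F × D_ev, so the equivalent IV dose is F × D_ev.
D_iv = F × D_ev = 0.7 × 100 = 70 mg

D_iv = 70.0 mg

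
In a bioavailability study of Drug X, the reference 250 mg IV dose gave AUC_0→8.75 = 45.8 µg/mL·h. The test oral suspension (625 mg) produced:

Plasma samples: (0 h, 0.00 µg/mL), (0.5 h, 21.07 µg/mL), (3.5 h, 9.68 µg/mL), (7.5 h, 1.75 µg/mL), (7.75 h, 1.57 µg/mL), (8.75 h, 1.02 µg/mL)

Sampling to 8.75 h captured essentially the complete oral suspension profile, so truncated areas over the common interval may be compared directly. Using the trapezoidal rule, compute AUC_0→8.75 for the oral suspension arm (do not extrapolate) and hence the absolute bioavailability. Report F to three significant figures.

Trapezoidal AUC_0→8.75 (oral suspension):
  [0→0.5]: (0.00+21.07)/2 × 0.5 = 5.2675
  [0.5→3.5]: (21.07+9.68)/2 × 3 = 46.125
  [3.5→7.5]: (9.68+1.75)/2 × 4 = 22.86
  [7.5→7.75]: (1.75+1.57)/2 × 0.25 = 0.415
  [7.75→8.75]: (1.57+1.02)/2 × 1 = 1.295
  Sum = 75.9625 µg/mL·h
F = (AUC_ev/D_ev)/(AUC_iv/D_iv) = (75.9625/625)/(45.8/250) = 0.12154/0.1832 = 0.6634

F = 0.663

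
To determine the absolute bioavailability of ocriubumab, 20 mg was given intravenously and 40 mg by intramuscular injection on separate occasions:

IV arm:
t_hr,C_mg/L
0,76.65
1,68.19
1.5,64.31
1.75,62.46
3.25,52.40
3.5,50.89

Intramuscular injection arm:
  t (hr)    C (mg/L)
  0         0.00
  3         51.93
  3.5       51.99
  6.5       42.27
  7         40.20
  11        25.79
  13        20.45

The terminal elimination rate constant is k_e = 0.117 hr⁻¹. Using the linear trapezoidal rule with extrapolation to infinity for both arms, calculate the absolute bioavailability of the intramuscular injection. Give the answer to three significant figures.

Trapezoidal AUC_0→3.5 (IV):
  [0→1]: (76.65+68.19)/2 × 1 = 72.42
  [1→1.5]: (68.19+64.31)/2 × 0.5 = 33.125
  [1.5→1.75]: (64.31+62.46)/2 × 0.25 = 15.84625
  [1.75→3.25]: (62.46+52.40)/2 × 1.5 = 86.145
  [3.25→3.5]: (52.40+50.89)/2 × 0.25 = 12.91125
  Sum = 220.4475 mg/L·hr
IV tail: 50.89/0.117 = 434.957; AUC_iv,0→∞ = 220.4475 + 434.957 = 655.4045 mg/L·hr
Trapezoidal AUC_0→13 (intramuscular injection):
  [0→3]: (0.00+51.93)/2 × 3 = 77.895
  [3→3.5]: (51.93+51.99)/2 × 0.5 = 25.98
  [3.5→6.5]: (51.99+42.27)/2 × 3 = 141.39
  [6.5→7]: (42.27+40.20)/2 × 0.5 = 20.6175
  [7→11]: (40.20+25.79)/2 × 4 = 131.98
  [11→13]: (25.79+20.45)/2 × 2 = 46.24
  Sum = 444.1025 mg/L·hr
intramuscular injection tail: 20.45/0.117 = 174.786; AUC_ev,0→∞ = 444.1025 + 174.786 = 618.8885 mg/L·hr
F = (AUC_ev/D_ev)/(AUC_iv/D_iv) = (618.8885/40)/(655.4045/20) = 15.4722/32.770225 = 0.4721

F = 0.472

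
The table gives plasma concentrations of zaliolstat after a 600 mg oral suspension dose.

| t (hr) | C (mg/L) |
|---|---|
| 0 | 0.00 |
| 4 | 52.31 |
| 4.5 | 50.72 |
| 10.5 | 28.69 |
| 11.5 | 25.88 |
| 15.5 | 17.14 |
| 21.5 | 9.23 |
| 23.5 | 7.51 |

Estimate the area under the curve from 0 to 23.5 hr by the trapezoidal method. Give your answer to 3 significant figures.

AUC = 578 mg/L·hr

Trapezoidal AUC_0→23.5:
  [0→4]: (0.00+52.31)/2 × 4 = 104.62
  [4→4.5]: (52.31+50.72)/2 × 0.5 = 25.7575
  [4.5→10.5]: (50.72+28.69)/2 × 6 = 238.23
  [10.5→11.5]: (28.69+25.88)/2 × 1 = 27.285
  [11.5→15.5]: (25.88+17.14)/2 × 4 = 86.04
  [15.5→21.5]: (17.14+9.23)/2 × 6 = 79.11
  [21.5→23.5]: (9.23+7.51)/2 × 2 = 16.74
  Sum = 577.7825 mg/L·hr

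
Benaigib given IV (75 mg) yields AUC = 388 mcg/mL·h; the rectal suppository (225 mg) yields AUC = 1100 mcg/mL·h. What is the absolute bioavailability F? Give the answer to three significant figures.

F = (AUC_ev / D_ev) / (AUC_iv / D_iv)
  = (1100/225) / (388/75)
  = 4.88889 / 5.17333 = 0.9450

F = 0.945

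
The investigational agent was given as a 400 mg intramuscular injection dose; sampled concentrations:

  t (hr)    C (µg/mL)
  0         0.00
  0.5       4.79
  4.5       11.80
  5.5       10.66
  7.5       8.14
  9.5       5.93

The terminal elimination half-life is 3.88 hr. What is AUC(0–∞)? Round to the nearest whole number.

AUC = 112 µg/mL·hr

Trapezoidal AUC_0→9.5:
  [0→0.5]: (0.00+4.79)/2 × 0.5 = 1.1975
  [0.5→4.5]: (4.79+11.80)/2 × 4 = 33.18
  [4.5→5.5]: (11.80+10.66)/2 × 1 = 11.23
  [5.5→7.5]: (10.66+8.14)/2 × 2 = 18.8
  [7.5→9.5]: (8.14+5.93)/2 × 2 = 14.07
  Sum = 78.4775 µg/mL·hr
k_e = ln2 / t½ = 0.693147 / 3.88 = 0.1786 hr^-1
Extrapolated tail: C_last / k_e = 5.93 / 0.1786 = 33.203
AUC_0→∞ = 78.4775 + 33.203 = 111.6805 µg/mL·hr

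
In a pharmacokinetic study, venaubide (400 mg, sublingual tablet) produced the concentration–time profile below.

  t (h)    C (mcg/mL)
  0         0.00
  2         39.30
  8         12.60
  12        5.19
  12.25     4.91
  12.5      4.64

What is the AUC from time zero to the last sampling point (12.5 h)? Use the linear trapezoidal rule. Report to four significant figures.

Trapezoidal AUC_0→12.5:
  [0→2]: (0.00+39.30)/2 × 2 = 39.3
  [2→8]: (39.30+12.60)/2 × 6 = 155.7
  [8→12]: (12.60+5.19)/2 × 4 = 35.58
  [12→12.25]: (5.19+4.91)/2 × 0.25 = 1.2625
  [12.25→12.5]: (4.91+4.64)/2 × 0.25 = 1.19375
  Sum = 233.03625 mcg/mL·h

AUC = 233.0 mcg/mL·h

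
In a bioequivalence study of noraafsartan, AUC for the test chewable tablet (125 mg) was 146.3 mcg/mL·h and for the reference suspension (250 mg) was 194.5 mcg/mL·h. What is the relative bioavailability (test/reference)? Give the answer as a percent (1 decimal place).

F_rel = 150.4%

F_rel = (AUC_test/D_test) / (AUC_ref/D_ref)
      = (146.3/125) / (194.5/250)
      = 1.1704 / 0.778 = 1.5044 = 150.44%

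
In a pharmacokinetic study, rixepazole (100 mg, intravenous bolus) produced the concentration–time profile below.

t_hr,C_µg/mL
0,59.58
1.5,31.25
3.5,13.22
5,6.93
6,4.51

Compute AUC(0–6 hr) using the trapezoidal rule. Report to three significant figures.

Trapezoidal AUC_0→6:
  [0→1.5]: (59.58+31.25)/2 × 1.5 = 68.1225
  [1.5→3.5]: (31.25+13.22)/2 × 2 = 44.47
  [3.5→5]: (13.22+6.93)/2 × 1.5 = 15.1125
  [5→6]: (6.93+4.51)/2 × 1 = 5.72
  Sum = 133.425 µg/mL·hr

AUC = 133 µg/mL·hr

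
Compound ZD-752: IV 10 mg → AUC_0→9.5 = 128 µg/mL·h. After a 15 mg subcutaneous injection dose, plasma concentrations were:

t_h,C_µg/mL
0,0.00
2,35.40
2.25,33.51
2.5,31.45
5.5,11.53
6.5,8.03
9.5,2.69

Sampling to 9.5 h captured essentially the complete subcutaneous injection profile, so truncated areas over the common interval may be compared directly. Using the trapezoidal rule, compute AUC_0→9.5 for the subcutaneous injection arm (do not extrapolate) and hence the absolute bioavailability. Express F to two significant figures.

F = 0.74

Trapezoidal AUC_0→9.5 (subcutaneous injection):
  [0→2]: (0.00+35.40)/2 × 2 = 35.4
  [2→2.25]: (35.40+33.51)/2 × 0.25 = 8.61375
  [2.25→2.5]: (33.51+31.45)/2 × 0.25 = 8.12
  [2.5→5.5]: (31.45+11.53)/2 × 3 = 64.47
  [5.5→6.5]: (11.53+8.03)/2 × 1 = 9.78
  [6.5→9.5]: (8.03+2.69)/2 × 3 = 16.08
  Sum = 142.46375 µg/mL·h
F = (AUC_ev/D_ev)/(AUC_iv/D_iv) = (142.46375/15)/(128/10) = 9.49758/12.8 = 0.7420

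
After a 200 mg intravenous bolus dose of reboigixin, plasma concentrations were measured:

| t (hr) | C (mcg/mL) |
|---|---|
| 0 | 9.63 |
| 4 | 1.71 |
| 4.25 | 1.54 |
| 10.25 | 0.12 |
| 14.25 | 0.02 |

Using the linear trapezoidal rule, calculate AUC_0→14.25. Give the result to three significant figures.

AUC = 28.3 mcg/mL·hr

Trapezoidal AUC_0→14.25:
  [0→4]: (9.63+1.71)/2 × 4 = 22.68
  [4→4.25]: (1.71+1.54)/2 × 0.25 = 0.40625
  [4.25→10.25]: (1.54+0.12)/2 × 6 = 4.98
  [10.25→14.25]: (0.12+0.02)/2 × 4 = 0.28
  Sum = 28.34625 mcg/mL·hr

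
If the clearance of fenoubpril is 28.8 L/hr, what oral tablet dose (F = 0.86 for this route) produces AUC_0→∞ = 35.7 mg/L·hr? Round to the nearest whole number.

Dose = CL × AUC_0→∞ / F
     = 28.8 × 35.7 / 0.86 = 1195.53 mg

Dose = 1196 mg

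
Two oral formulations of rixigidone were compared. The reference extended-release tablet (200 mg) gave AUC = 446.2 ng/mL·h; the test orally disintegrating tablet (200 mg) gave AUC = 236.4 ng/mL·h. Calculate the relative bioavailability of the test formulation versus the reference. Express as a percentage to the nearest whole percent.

F_rel = (AUC_test/D_test) / (AUC_ref/D_ref)
      = (236.4/200) / (446.2/200)
      = 1.182 / 2.231 = 0.5298 = 52.98%

F_rel = 53%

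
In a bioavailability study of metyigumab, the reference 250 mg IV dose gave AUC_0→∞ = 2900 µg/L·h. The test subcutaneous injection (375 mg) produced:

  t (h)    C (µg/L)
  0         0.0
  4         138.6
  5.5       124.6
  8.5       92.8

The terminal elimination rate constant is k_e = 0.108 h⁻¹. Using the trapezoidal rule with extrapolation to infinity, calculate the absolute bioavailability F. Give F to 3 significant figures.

F = 0.382

Trapezoidal AUC_0→8.5 (subcutaneous injection):
  [0→4]: (0.0+138.6)/2 × 4 = 277.2
  [4→5.5]: (138.6+124.6)/2 × 1.5 = 197.4
  [5.5→8.5]: (124.6+92.8)/2 × 3 = 326.1
  Sum = 800.7 µg/L·h
Tail: C_last/k_e = 92.8/0.108 = 859.259
AUC_0→∞ (subcutaneous injection) = 800.7 + 859.259 = 1659.959 µg/L·h
F = (AUC_ev/D_ev)/(AUC_iv/D_iv) = (1659.959/375)/(2900/250) = 4.42656/11.6 = 0.3816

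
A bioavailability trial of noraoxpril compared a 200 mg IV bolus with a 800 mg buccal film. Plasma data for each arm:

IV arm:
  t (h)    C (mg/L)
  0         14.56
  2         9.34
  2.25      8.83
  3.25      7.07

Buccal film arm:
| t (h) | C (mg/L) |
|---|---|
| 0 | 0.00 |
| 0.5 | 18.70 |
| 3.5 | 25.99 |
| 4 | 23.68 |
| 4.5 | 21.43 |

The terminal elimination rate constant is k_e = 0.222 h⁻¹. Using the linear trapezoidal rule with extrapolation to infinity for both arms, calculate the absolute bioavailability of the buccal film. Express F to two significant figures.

F = 0.73

Trapezoidal AUC_0→3.25 (IV):
  [0→2]: (14.56+9.34)/2 × 2 = 23.9
  [2→2.25]: (9.34+8.83)/2 × 0.25 = 2.27125
  [2.25→3.25]: (8.83+7.07)/2 × 1 = 7.95
  Sum = 34.12125 mg/L·h
IV tail: 7.07/0.222 = 31.847; AUC_iv,0→∞ = 34.12125 + 31.847 = 65.96825 mg/L·h
Trapezoidal AUC_0→4.5 (buccal film):
  [0→0.5]: (0.00+18.70)/2 × 0.5 = 4.675
  [0.5→3.5]: (18.70+25.99)/2 × 3 = 67.035
  [3.5→4]: (25.99+23.68)/2 × 0.5 = 12.4175
  [4→4.5]: (23.68+21.43)/2 × 0.5 = 11.2775
  Sum = 95.405 mg/L·h
buccal film tail: 21.43/0.222 = 96.532; AUC_ev,0→∞ = 95.405 + 96.532 = 191.937 mg/L·h
F = (AUC_ev/D_ev)/(AUC_iv/D_iv) = (191.937/800)/(65.96825/200) = 0.23992125/0.32984125 = 0.7274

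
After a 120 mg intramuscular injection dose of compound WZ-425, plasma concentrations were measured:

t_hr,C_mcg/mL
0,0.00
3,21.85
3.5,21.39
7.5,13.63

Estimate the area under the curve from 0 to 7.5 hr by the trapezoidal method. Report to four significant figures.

AUC = 113.6 mcg/mL·hr

Trapezoidal AUC_0→7.5:
  [0→3]: (0.00+21.85)/2 × 3 = 32.775
  [3→3.5]: (21.85+21.39)/2 × 0.5 = 10.81
  [3.5→7.5]: (21.39+13.63)/2 × 4 = 70.04
  Sum = 113.625 mcg/mL·hr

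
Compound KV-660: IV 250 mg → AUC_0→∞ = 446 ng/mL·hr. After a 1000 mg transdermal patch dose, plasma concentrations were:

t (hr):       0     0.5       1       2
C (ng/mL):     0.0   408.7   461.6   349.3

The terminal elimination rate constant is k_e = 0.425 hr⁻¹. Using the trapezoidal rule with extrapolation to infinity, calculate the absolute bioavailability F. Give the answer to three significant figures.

F = 0.867

Trapezoidal AUC_0→2 (transdermal patch):
  [0→0.5]: (0.0+408.7)/2 × 0.5 = 102.175
  [0.5→1]: (408.7+461.6)/2 × 0.5 = 217.575
  [1→2]: (461.6+349.3)/2 × 1 = 405.45
  Sum = 725.2 ng/mL·hr
Tail: C_last/k_e = 349.3/0.425 = 821.882
AUC_0→∞ (transdermal patch) = 725.2 + 821.882 = 1547.082 ng/mL·hr
F = (AUC_ev/D_ev)/(AUC_iv/D_iv) = (1547.082/1000)/(446/250) = 1.547082/1.784 = 0.8672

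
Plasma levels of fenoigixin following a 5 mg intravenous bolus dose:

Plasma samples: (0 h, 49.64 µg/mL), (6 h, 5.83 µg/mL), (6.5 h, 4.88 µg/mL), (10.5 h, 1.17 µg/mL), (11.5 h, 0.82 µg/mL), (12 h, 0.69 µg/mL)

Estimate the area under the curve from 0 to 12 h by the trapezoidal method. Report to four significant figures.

AUC = 182.6 µg/mL·h

Trapezoidal AUC_0→12:
  [0→6]: (49.64+5.83)/2 × 6 = 166.41
  [6→6.5]: (5.83+4.88)/2 × 0.5 = 2.6775
  [6.5→10.5]: (4.88+1.17)/2 × 4 = 12.1
  [10.5→11.5]: (1.17+0.82)/2 × 1 = 0.995
  [11.5→12]: (0.82+0.69)/2 × 0.5 = 0.3775
  Sum = 182.56 µg/mL·h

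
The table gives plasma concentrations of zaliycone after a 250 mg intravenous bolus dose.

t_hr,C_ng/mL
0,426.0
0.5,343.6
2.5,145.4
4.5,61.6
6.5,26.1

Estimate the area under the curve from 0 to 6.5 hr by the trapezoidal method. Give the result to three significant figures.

Trapezoidal AUC_0→6.5:
  [0→0.5]: (426.0+343.6)/2 × 0.5 = 192.4
  [0.5→2.5]: (343.6+145.4)/2 × 2 = 489.0
  [2.5→4.5]: (145.4+61.6)/2 × 2 = 207.0
  [4.5→6.5]: (61.6+26.1)/2 × 2 = 87.7
  Sum = 976.1 ng/mL·hr

AUC = 976 ng/mL·hr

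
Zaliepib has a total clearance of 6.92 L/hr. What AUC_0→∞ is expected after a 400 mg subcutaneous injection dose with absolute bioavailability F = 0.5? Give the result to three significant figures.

AUC = 28.9 mg/L·hr

AUC_0→∞ = F × Dose / CL
        = 0.5 × 400 / 6.92 = 28.9017 mg/L·hr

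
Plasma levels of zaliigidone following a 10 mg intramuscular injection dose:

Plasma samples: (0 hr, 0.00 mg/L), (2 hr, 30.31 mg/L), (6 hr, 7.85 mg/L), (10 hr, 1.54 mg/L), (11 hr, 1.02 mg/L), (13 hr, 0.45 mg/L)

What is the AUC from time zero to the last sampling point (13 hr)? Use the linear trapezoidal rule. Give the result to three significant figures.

AUC = 128 mg/L·hr

Trapezoidal AUC_0→13:
  [0→2]: (0.00+30.31)/2 × 2 = 30.31
  [2→6]: (30.31+7.85)/2 × 4 = 76.32
  [6→10]: (7.85+1.54)/2 × 4 = 18.78
  [10→11]: (1.54+1.02)/2 × 1 = 1.28
  [11→13]: (1.02+0.45)/2 × 2 = 1.47
  Sum = 128.16 mg/L·hr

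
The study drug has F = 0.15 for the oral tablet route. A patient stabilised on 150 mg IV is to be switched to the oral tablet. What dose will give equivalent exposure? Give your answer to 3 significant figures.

D_oral = 1000 mg

For equal systemic exposure: F × D_ev = D_iv
D_ev = D_iv / F = 150 / 0.15 = 1000 mg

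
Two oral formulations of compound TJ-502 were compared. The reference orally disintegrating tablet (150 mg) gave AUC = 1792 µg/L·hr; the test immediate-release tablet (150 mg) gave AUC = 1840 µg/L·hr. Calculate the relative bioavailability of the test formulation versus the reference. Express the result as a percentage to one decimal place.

F_rel = 102.7%

F_rel = (AUC_test/D_test) / (AUC_ref/D_ref)
      = (1840/150) / (1792/150)
      = 12.2667 / 11.9467 = 1.0268 = 102.68%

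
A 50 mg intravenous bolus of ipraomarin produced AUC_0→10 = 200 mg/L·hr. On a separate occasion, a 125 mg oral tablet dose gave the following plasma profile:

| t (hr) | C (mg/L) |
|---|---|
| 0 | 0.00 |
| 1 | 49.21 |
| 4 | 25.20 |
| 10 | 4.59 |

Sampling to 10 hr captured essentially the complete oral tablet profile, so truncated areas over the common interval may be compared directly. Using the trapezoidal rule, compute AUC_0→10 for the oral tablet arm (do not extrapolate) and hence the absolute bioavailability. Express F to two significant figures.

Trapezoidal AUC_0→10 (oral tablet):
  [0→1]: (0.00+49.21)/2 × 1 = 24.605
  [1→4]: (49.21+25.20)/2 × 3 = 111.615
  [4→10]: (25.20+4.59)/2 × 6 = 89.37
  Sum = 225.59 mg/L·hr
F = (AUC_ev/D_ev)/(AUC_iv/D_iv) = (225.59/125)/(200/50) = 1.80472/4 = 0.4512

F = 0.45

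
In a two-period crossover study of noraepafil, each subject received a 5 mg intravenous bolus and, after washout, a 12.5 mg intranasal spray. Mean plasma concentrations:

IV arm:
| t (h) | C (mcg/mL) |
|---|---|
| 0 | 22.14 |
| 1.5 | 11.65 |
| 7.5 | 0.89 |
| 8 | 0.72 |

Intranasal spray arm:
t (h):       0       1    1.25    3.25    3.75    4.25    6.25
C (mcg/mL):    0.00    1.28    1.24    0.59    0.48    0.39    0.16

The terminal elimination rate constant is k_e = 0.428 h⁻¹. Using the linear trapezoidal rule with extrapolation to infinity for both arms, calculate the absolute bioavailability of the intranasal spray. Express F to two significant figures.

Trapezoidal AUC_0→8 (IV):
  [0→1.5]: (22.14+11.65)/2 × 1.5 = 25.3425
  [1.5→7.5]: (11.65+0.89)/2 × 6 = 37.62
  [7.5→8]: (0.89+0.72)/2 × 0.5 = 0.4025
  Sum = 63.365 mcg/mL·h
IV tail: 0.72/0.428 = 1.682; AUC_iv,0→∞ = 63.365 + 1.682 = 65.047 mcg/mL·h
Trapezoidal AUC_0→6.25 (intranasal spray):
  [0→1]: (0.00+1.28)/2 × 1 = 0.64
  [1→1.25]: (1.28+1.24)/2 × 0.25 = 0.315
  [1.25→3.25]: (1.24+0.59)/2 × 2 = 1.83
  [3.25→3.75]: (0.59+0.48)/2 × 0.5 = 0.2675
  [3.75→4.25]: (0.48+0.39)/2 × 0.5 = 0.2175
  [4.25→6.25]: (0.39+0.16)/2 × 2 = 0.55
  Sum = 3.82 mcg/mL·h
intranasal spray tail: 0.16/0.428 = 0.374; AUC_ev,0→∞ = 3.82 + 0.374 = 4.194 mcg/mL·h
F = (AUC_ev/D_ev)/(AUC_iv/D_iv) = (4.194/12.5)/(65.047/5) = 0.33552/13.0094 = 0.0258

F = 0.026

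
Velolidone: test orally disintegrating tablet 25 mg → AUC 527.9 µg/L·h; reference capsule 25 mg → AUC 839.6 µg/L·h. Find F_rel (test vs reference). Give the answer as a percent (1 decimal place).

F_rel = (AUC_test/D_test) / (AUC_ref/D_ref)
      = (527.9/25) / (839.6/25)
      = 21.116 / 33.584 = 0.6288 = 62.88%

F_rel = 62.9%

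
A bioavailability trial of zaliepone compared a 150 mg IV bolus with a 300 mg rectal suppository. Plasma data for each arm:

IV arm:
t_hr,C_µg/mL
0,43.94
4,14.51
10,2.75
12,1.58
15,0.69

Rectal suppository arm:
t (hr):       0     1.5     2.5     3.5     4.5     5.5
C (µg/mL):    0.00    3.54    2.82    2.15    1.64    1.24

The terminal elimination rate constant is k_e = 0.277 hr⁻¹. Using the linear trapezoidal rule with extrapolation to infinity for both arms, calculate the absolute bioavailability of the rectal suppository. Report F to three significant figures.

Trapezoidal AUC_0→15 (IV):
  [0→4]: (43.94+14.51)/2 × 4 = 116.9
  [4→10]: (14.51+2.75)/2 × 6 = 51.78
  [10→12]: (2.75+1.58)/2 × 2 = 4.33
  [12→15]: (1.58+0.69)/2 × 3 = 3.405
  Sum = 176.415 µg/mL·hr
IV tail: 0.69/0.277 = 2.491; AUC_iv,0→∞ = 176.415 + 2.491 = 178.906 µg/mL·hr
Trapezoidal AUC_0→5.5 (rectal suppository):
  [0→1.5]: (0.00+3.54)/2 × 1.5 = 2.655
  [1.5→2.5]: (3.54+2.82)/2 × 1 = 3.18
  [2.5→3.5]: (2.82+2.15)/2 × 1 = 2.485
  [3.5→4.5]: (2.15+1.64)/2 × 1 = 1.895
  [4.5→5.5]: (1.64+1.24)/2 × 1 = 1.44
  Sum = 11.655 µg/mL·hr
rectal suppository tail: 1.24/0.277 = 4.477; AUC_ev,0→∞ = 11.655 + 4.477 = 16.132 µg/mL·hr
F = (AUC_ev/D_ev)/(AUC_iv/D_iv) = (16.132/300)/(178.906/150) = 0.0537733/1.19271 = 0.0451

F = 0.0451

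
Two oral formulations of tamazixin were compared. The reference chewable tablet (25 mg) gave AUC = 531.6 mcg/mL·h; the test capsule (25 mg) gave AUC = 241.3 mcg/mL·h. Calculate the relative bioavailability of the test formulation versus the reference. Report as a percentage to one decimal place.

F_rel = 45.4%

F_rel = (AUC_test/D_test) / (AUC_ref/D_ref)
      = (241.3/25) / (531.6/25)
      = 9.652 / 21.264 = 0.4539 = 45.39%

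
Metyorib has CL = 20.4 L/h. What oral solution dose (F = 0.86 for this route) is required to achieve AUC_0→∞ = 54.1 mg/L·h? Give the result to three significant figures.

Dose = CL × AUC_0→∞ / F
     = 20.4 × 54.1 / 0.86 = 1283.3 mg

Dose = 1280 mg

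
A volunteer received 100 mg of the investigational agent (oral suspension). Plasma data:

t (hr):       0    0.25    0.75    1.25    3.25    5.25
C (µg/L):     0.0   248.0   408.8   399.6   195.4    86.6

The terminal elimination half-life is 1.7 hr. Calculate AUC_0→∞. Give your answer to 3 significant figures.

Trapezoidal AUC_0→5.25:
  [0→0.25]: (0.0+248.0)/2 × 0.25 = 31.0
  [0.25→0.75]: (248.0+408.8)/2 × 0.5 = 164.2
  [0.75→1.25]: (408.8+399.6)/2 × 0.5 = 202.1
  [1.25→3.25]: (399.6+195.4)/2 × 2 = 595.0
  [3.25→5.25]: (195.4+86.6)/2 × 2 = 282.0
  Sum = 1274.3 µg/L·hr
k_e = ln2 / t½ = 0.693147 / 1.7 = 0.4077 hr^-1
Extrapolated tail: C_last / k_e = 86.6 / 0.4077 = 212.411
AUC_0→∞ = 1274.3 + 212.411 = 1486.711 µg/L·hr

AUC = 1490 µg/L·hr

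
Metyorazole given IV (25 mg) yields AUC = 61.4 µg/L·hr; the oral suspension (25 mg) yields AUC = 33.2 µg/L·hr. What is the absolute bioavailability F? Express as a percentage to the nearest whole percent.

F = 54%

F = (AUC_ev / D_ev) / (AUC_iv / D_iv)
  = (33.2/25) / (61.4/25)
  = 1.328 / 2.456 = 0.5407
  = 54.07%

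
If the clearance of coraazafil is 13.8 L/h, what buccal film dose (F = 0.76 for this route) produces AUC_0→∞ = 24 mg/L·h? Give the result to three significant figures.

Dose = 436 mg

Dose = CL × AUC_0→∞ / F
     = 13.8 × 24 / 0.76 = 435.789 mg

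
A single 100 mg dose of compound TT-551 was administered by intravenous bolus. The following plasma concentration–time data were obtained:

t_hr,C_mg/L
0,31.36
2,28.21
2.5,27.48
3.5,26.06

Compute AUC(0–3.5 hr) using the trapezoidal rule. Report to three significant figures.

AUC = 100 mg/L·hr

Trapezoidal AUC_0→3.5:
  [0→2]: (31.36+28.21)/2 × 2 = 59.57
  [2→2.5]: (28.21+27.48)/2 × 0.5 = 13.9225
  [2.5→3.5]: (27.48+26.06)/2 × 1 = 26.77
  Sum = 100.2625 mg/L·hr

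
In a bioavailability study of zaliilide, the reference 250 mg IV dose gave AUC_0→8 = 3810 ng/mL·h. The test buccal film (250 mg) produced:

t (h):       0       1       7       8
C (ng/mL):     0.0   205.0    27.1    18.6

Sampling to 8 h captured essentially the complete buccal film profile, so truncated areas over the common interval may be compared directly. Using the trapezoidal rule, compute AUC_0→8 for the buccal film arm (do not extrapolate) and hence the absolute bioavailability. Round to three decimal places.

F = 0.216

Trapezoidal AUC_0→8 (buccal film):
  [0→1]: (0.0+205.0)/2 × 1 = 102.5
  [1→7]: (205.0+27.1)/2 × 6 = 696.3
  [7→8]: (27.1+18.6)/2 × 1 = 22.85
  Sum = 821.65 ng/mL·h
F = (AUC_ev/D_ev)/(AUC_iv/D_iv) = (821.65/250)/(3810/250) = 3.2866/15.24 = 0.2157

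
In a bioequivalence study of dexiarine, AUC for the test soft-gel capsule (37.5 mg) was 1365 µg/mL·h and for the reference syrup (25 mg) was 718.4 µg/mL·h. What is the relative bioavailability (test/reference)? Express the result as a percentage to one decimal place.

F_rel = (AUC_test/D_test) / (AUC_ref/D_ref)
      = (1365/37.5) / (718.4/25)
      = 36.4 / 28.736 = 1.2667 = 126.67%

F_rel = 126.7%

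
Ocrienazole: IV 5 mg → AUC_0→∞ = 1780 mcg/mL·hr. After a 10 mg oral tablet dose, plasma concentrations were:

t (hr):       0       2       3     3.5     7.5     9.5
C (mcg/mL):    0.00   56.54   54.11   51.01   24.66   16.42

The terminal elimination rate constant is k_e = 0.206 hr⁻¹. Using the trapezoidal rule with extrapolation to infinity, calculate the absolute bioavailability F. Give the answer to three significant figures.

F = 0.115

Trapezoidal AUC_0→9.5 (oral tablet):
  [0→2]: (0.00+56.54)/2 × 2 = 56.54
  [2→3]: (56.54+54.11)/2 × 1 = 55.325
  [3→3.5]: (54.11+51.01)/2 × 0.5 = 26.28
  [3.5→7.5]: (51.01+24.66)/2 × 4 = 151.34
  [7.5→9.5]: (24.66+16.42)/2 × 2 = 41.08
  Sum = 330.565 mcg/mL·hr
Tail: C_last/k_e = 16.42/0.206 = 79.709
AUC_0→∞ (oral tablet) = 330.565 + 79.709 = 410.274 mcg/mL·hr
F = (AUC_ev/D_ev)/(AUC_iv/D_iv) = (410.274/10)/(1780/5) = 41.0274/356 = 0.1152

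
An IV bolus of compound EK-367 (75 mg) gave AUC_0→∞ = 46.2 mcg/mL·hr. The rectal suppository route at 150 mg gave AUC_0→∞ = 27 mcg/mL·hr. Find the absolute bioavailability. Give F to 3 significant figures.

F = (AUC_ev / D_ev) / (AUC_iv / D_iv)
  = (27/150) / (46.2/75)
  = 0.18 / 0.616 = 0.2922

F = 0.292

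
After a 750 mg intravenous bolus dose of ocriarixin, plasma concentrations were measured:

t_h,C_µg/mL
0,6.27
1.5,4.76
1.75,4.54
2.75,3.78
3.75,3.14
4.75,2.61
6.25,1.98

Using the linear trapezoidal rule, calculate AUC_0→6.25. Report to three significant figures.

AUC = 23.4 µg/mL·h

Trapezoidal AUC_0→6.25:
  [0→1.5]: (6.27+4.76)/2 × 1.5 = 8.2725
  [1.5→1.75]: (4.76+4.54)/2 × 0.25 = 1.1625
  [1.75→2.75]: (4.54+3.78)/2 × 1 = 4.16
  [2.75→3.75]: (3.78+3.14)/2 × 1 = 3.46
  [3.75→4.75]: (3.14+2.61)/2 × 1 = 2.875
  [4.75→6.25]: (2.61+1.98)/2 × 1.5 = 3.4425
  Sum = 23.3725 µg/mL·h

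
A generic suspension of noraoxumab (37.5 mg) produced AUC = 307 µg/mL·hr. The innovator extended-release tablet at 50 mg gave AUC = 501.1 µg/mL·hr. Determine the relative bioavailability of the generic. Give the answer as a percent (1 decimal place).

F_rel = (AUC_test/D_test) / (AUC_ref/D_ref)
      = (307/37.5) / (501.1/50)
      = 8.18667 / 10.022 = 0.8169 = 81.69%

F_rel = 81.7%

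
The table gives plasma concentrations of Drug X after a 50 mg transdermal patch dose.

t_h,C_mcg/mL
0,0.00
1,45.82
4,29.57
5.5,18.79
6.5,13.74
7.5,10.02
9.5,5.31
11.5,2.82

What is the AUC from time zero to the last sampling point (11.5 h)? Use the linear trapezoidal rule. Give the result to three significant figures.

AUC = 224 mcg/mL·h

Trapezoidal AUC_0→11.5:
  [0→1]: (0.00+45.82)/2 × 1 = 22.91
  [1→4]: (45.82+29.57)/2 × 3 = 113.085
  [4→5.5]: (29.57+18.79)/2 × 1.5 = 36.27
  [5.5→6.5]: (18.79+13.74)/2 × 1 = 16.265
  [6.5→7.5]: (13.74+10.02)/2 × 1 = 11.88
  [7.5→9.5]: (10.02+5.31)/2 × 2 = 15.33
  [9.5→11.5]: (5.31+2.82)/2 × 2 = 8.13
  Sum = 223.87 mcg/mL·h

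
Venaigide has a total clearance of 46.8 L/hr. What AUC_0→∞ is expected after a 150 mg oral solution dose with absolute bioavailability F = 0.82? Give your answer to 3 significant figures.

AUC_0→∞ = F × Dose / CL
        = 0.82 × 150 / 46.8 = 2.62821 mg/L·hr

AUC = 2.63 mg/L·hr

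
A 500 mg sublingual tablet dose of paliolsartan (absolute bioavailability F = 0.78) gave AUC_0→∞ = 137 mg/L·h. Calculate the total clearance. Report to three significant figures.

CL = F × Dose / AUC_0→∞
   = 0.78 × 500 / 137 = 2.84672 L/h

CL = 2.85 L/h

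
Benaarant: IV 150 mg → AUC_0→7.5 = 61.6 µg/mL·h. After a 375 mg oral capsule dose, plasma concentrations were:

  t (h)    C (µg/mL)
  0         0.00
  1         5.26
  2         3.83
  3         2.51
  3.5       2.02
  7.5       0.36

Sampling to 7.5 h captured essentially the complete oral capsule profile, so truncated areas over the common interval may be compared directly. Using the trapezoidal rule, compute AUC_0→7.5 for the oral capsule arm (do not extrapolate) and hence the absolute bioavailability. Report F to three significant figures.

Trapezoidal AUC_0→7.5 (oral capsule):
  [0→1]: (0.00+5.26)/2 × 1 = 2.63
  [1→2]: (5.26+3.83)/2 × 1 = 4.545
  [2→3]: (3.83+2.51)/2 × 1 = 3.17
  [3→3.5]: (2.51+2.02)/2 × 0.5 = 1.1325
  [3.5→7.5]: (2.02+0.36)/2 × 4 = 4.76
  Sum = 16.2375 µg/mL·h
F = (AUC_ev/D_ev)/(AUC_iv/D_iv) = (16.2375/375)/(61.6/150) = 0.0433/0.410667 = 0.1054

F = 0.105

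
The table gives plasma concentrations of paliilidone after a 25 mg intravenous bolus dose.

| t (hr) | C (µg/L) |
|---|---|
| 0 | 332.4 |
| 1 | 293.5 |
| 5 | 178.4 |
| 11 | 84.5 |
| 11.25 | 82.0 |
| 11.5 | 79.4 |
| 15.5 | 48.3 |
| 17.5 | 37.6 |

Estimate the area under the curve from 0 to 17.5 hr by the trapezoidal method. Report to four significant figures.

AUC = 2428 µg/L·hr

Trapezoidal AUC_0→17.5:
  [0→1]: (332.4+293.5)/2 × 1 = 312.95
  [1→5]: (293.5+178.4)/2 × 4 = 943.8
  [5→11]: (178.4+84.5)/2 × 6 = 788.7
  [11→11.25]: (84.5+82.0)/2 × 0.25 = 20.8125
  [11.25→11.5]: (82.0+79.4)/2 × 0.25 = 20.175
  [11.5→15.5]: (79.4+48.3)/2 × 4 = 255.4
  [15.5→17.5]: (48.3+37.6)/2 × 2 = 85.9
  Sum = 2427.7375 µg/L·hr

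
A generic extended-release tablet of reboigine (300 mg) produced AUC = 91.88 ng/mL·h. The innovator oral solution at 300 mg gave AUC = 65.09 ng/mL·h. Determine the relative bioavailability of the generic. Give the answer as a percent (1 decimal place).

F_rel = (AUC_test/D_test) / (AUC_ref/D_ref)
      = (91.88/300) / (65.09/300)
      = 0.306267 / 0.216967 = 1.4116 = 141.16%

F_rel = 141.2%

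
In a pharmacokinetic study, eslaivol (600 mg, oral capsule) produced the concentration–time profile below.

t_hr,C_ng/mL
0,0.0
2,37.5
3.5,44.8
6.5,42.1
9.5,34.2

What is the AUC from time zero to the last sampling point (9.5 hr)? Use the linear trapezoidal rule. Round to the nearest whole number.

AUC = 344 ng/mL·hr

Trapezoidal AUC_0→9.5:
  [0→2]: (0.0+37.5)/2 × 2 = 37.5
  [2→3.5]: (37.5+44.8)/2 × 1.5 = 61.725
  [3.5→6.5]: (44.8+42.1)/2 × 3 = 130.35
  [6.5→9.5]: (42.1+34.2)/2 × 3 = 114.45
  Sum = 344.025 ng/mL·hr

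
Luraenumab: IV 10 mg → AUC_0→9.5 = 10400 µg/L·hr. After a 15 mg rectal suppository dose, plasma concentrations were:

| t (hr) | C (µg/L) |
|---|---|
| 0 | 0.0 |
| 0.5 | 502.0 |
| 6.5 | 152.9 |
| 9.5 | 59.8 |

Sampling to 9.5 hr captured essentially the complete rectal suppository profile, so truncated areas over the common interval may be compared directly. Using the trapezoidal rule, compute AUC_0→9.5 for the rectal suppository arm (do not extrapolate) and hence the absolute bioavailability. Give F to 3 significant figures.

F = 0.154

Trapezoidal AUC_0→9.5 (rectal suppository):
  [0→0.5]: (0.0+502.0)/2 × 0.5 = 125.5
  [0.5→6.5]: (502.0+152.9)/2 × 6 = 1964.7
  [6.5→9.5]: (152.9+59.8)/2 × 3 = 319.05
  Sum = 2409.25 µg/L·hr
F = (AUC_ev/D_ev)/(AUC_iv/D_iv) = (2409.25/15)/(10400/10) = 160.617/1040 = 0.1544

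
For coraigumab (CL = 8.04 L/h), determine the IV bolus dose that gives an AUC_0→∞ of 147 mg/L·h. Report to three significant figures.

Dose_iv = CL × AUC_0→∞
     = 8.04 × 147 = 1181.88 mg

Dose = 1180 mg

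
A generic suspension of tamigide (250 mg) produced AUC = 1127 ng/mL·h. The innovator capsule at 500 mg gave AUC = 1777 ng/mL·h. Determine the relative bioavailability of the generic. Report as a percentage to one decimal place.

F_rel = 126.8%

F_rel = (AUC_test/D_test) / (AUC_ref/D_ref)
      = (1127/250) / (1777/500)
      = 4.508 / 3.554 = 1.2684 = 126.84%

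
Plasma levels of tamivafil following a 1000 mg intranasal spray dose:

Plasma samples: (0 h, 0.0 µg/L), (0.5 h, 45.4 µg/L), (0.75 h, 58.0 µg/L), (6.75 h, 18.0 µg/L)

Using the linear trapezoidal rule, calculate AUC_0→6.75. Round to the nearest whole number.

Trapezoidal AUC_0→6.75:
  [0→0.5]: (0.0+45.4)/2 × 0.5 = 11.35
  [0.5→0.75]: (45.4+58.0)/2 × 0.25 = 12.925
  [0.75→6.75]: (58.0+18.0)/2 × 6 = 228.0
  Sum = 252.275 µg/L·h

AUC = 252 µg/L·h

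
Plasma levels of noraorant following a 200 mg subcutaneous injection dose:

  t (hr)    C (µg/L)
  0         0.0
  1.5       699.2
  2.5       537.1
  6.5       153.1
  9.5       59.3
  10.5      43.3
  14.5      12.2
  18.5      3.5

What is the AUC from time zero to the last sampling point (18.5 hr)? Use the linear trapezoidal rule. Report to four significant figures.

AUC = 3035 µg/L·hr

Trapezoidal AUC_0→18.5:
  [0→1.5]: (0.0+699.2)/2 × 1.5 = 524.4
  [1.5→2.5]: (699.2+537.1)/2 × 1 = 618.15
  [2.5→6.5]: (537.1+153.1)/2 × 4 = 1380.4
  [6.5→9.5]: (153.1+59.3)/2 × 3 = 318.6
  [9.5→10.5]: (59.3+43.3)/2 × 1 = 51.3
  [10.5→14.5]: (43.3+12.2)/2 × 4 = 111.0
  [14.5→18.5]: (12.2+3.5)/2 × 4 = 31.4
  Sum = 3035.25 µg/L·hr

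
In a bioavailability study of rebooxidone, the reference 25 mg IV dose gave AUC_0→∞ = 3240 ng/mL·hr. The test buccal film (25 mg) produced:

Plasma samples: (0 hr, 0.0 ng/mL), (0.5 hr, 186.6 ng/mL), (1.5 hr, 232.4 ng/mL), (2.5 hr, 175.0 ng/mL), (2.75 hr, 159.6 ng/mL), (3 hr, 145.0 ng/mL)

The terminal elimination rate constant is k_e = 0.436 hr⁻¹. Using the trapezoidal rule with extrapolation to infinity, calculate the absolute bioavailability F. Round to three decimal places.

F = 0.269

Trapezoidal AUC_0→3 (buccal film):
  [0→0.5]: (0.0+186.6)/2 × 0.5 = 46.65
  [0.5→1.5]: (186.6+232.4)/2 × 1 = 209.5
  [1.5→2.5]: (232.4+175.0)/2 × 1 = 203.7
  [2.5→2.75]: (175.0+159.6)/2 × 0.25 = 41.825
  [2.75→3]: (159.6+145.0)/2 × 0.25 = 38.075
  Sum = 539.75 ng/mL·hr
Tail: C_last/k_e = 145.0/0.436 = 332.569
AUC_0→∞ (buccal film) = 539.75 + 332.569 = 872.319 ng/mL·hr
F = (AUC_ev/D_ev)/(AUC_iv/D_iv) = (872.319/25)/(3240/25) = 34.89276/129.6 = 0.2692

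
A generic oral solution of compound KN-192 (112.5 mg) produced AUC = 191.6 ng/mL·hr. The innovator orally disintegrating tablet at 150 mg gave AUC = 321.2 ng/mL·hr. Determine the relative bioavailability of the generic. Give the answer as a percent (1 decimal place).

F_rel = 79.5%

F_rel = (AUC_test/D_test) / (AUC_ref/D_ref)
      = (191.6/112.5) / (321.2/150)
      = 1.70311 / 2.14133 = 0.7954 = 79.54%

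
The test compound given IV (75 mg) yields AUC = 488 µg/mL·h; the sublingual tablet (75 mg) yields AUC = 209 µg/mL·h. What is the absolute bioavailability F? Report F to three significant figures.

F = (AUC_ev / D_ev) / (AUC_iv / D_iv)
  = (209/75) / (488/75)
  = 2.78667 / 6.50667 = 0.4283

F = 0.428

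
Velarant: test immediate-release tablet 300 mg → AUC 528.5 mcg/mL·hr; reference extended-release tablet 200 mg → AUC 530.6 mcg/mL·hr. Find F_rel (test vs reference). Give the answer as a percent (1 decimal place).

F_rel = 66.4%

F_rel = (AUC_test/D_test) / (AUC_ref/D_ref)
      = (528.5/300) / (530.6/200)
      = 1.76167 / 2.653 = 0.6640 = 66.40%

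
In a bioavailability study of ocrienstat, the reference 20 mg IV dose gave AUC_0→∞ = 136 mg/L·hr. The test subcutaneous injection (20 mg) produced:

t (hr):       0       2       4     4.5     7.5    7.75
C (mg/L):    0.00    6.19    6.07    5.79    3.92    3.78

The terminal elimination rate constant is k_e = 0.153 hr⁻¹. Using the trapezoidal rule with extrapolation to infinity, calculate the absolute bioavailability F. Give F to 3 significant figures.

F = 0.453

Trapezoidal AUC_0→7.75 (subcutaneous injection):
  [0→2]: (0.00+6.19)/2 × 2 = 6.19
  [2→4]: (6.19+6.07)/2 × 2 = 12.26
  [4→4.5]: (6.07+5.79)/2 × 0.5 = 2.965
  [4.5→7.5]: (5.79+3.92)/2 × 3 = 14.565
  [7.5→7.75]: (3.92+3.78)/2 × 0.25 = 0.9625
  Sum = 36.9425 mg/L·hr
Tail: C_last/k_e = 3.78/0.153 = 24.706
AUC_0→∞ (subcutaneous injection) = 36.9425 + 24.706 = 61.6485 mg/L·hr
F = (AUC_ev/D_ev)/(AUC_iv/D_iv) = (61.6485/20)/(136/20) = 3.082425/6.8 = 0.4533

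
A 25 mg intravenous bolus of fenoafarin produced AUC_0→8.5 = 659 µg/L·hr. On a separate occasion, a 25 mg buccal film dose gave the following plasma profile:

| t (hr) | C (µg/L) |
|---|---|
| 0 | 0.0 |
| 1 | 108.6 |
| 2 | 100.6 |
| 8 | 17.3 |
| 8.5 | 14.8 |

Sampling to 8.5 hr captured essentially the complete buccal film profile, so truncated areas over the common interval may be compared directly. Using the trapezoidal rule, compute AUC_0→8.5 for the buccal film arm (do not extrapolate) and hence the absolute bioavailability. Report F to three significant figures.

Trapezoidal AUC_0→8.5 (buccal film):
  [0→1]: (0.0+108.6)/2 × 1 = 54.3
  [1→2]: (108.6+100.6)/2 × 1 = 104.6
  [2→8]: (100.6+17.3)/2 × 6 = 353.7
  [8→8.5]: (17.3+14.8)/2 × 0.5 = 8.025
  Sum = 520.625 µg/L·hr
F = (AUC_ev/D_ev)/(AUC_iv/D_iv) = (520.625/25)/(659/25) = 20.825/26.36 = 0.7900

F = 0.790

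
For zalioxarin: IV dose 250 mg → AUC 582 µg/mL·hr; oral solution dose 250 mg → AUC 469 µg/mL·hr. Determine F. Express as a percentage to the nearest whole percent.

F = (AUC_ev / D_ev) / (AUC_iv / D_iv)
  = (469/250) / (582/250)
  = 1.876 / 2.328 = 0.8058
  = 80.58%

F = 81%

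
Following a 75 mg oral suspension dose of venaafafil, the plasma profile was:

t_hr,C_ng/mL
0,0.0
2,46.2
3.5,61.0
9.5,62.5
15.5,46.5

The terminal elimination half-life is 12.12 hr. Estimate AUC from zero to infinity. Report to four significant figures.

Trapezoidal AUC_0→15.5:
  [0→2]: (0.0+46.2)/2 × 2 = 46.2
  [2→3.5]: (46.2+61.0)/2 × 1.5 = 80.4
  [3.5→9.5]: (61.0+62.5)/2 × 6 = 370.5
  [9.5→15.5]: (62.5+46.5)/2 × 6 = 327.0
  Sum = 824.1 ng/mL·hr
k_e = ln2 / t½ = 0.693147 / 12.12 = 0.0572 hr^-1
Extrapolated tail: C_last / k_e = 46.5 / 0.0572 = 812.937
AUC_0→∞ = 824.1 + 812.937 = 1637.037 ng/mL·hr

AUC = 1637 ng/mL·hr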